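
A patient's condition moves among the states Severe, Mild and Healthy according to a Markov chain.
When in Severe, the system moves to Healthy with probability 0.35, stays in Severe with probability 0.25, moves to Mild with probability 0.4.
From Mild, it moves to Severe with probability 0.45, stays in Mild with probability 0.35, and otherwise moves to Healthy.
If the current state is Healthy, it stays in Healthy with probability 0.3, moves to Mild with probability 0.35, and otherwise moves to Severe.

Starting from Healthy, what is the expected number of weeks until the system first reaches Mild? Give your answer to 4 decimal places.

2.7329

Let t(s) be the expected number of weeks to first reach Mild from state s, with t(Mild) = 0. Conditioning on the first week:
t(Severe) = 1 + 0.25·t(Severe) + 0.35·t(Healthy)
t(Healthy) = 1 + 0.35·t(Severe) + 0.3·t(Healthy)
Solving: t(Severe) = 2.6087, t(Healthy) = 2.7329.
Expected weeks from Healthy to Mild: 2.7329.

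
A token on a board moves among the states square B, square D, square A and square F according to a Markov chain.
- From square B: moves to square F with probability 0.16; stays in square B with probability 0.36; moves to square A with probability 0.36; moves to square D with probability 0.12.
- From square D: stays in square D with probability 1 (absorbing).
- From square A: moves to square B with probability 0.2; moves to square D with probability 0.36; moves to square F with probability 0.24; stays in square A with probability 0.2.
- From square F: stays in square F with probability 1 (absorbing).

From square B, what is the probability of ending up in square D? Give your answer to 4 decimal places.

0.5127

Let h(s) be the probability of absorption at square D starting from transient state s. Then h(square D) = 1 and h(square F) = 0. By first-step analysis:
h(square B) = 0.36·h(square B) + 0.12·1 + 0.36·h(square A) + 0.16·0
h(square A) = 0.2·h(square B) + 0.36·1 + 0.2·h(square A) + 0.24·0
Solving: h(square B) = 0.5127, h(square A) = 0.5782.
Starting from square B, the probability is 0.5127.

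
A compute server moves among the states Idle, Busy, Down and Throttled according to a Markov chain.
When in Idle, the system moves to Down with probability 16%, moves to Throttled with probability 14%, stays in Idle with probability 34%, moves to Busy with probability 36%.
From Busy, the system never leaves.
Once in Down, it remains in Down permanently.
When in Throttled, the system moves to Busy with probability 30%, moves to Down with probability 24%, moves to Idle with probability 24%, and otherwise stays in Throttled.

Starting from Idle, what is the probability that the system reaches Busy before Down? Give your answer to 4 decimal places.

0.6708

Let h(s) be the probability of absorption at Busy starting from transient state s. Then h(Busy) = 1 and h(Down) = 0. By first-step analysis:
h(Idle) = 0.34·h(Idle) + 0.36·1 + 0.16·0 + 0.14·h(Throttled)
h(Throttled) = 0.24·h(Idle) + 0.3·1 + 0.24·0 + 0.22·h(Throttled)
Solving: h(Idle) = 0.6708, h(Throttled) = 0.5910.
Starting from Idle, the probability is 0.6708.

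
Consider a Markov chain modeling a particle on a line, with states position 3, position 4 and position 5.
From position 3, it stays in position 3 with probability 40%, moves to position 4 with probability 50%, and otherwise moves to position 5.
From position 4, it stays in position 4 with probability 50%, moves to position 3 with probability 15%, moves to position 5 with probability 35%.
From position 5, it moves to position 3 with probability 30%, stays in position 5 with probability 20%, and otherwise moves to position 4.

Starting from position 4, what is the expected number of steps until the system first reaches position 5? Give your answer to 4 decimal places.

Let t(s) be the expected number of steps to first reach position 5 from state s, with t(position 5) = 0. Conditioning on the first step:
t(position 3) = 1 + 0.4·t(position 3) + 0.5·t(position 4)
t(position 4) = 1 + 0.15·t(position 3) + 0.5·t(position 4)
Solving: t(position 3) = 4.4444, t(position 4) = 3.3333.
Expected steps from position 4 to position 5: 3.3333.

3.3333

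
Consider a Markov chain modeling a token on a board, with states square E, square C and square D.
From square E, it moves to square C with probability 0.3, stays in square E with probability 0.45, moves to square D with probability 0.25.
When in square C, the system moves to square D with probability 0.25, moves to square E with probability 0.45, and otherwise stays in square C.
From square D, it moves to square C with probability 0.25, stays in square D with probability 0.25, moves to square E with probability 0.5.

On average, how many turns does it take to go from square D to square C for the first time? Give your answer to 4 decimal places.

3.6522

Let t(s) be the expected number of turns to first reach square C from state s, with t(square C) = 0. Conditioning on the first turn:
t(square E) = 1 + 0.45·t(square E) + 0.25·t(square D)
t(square D) = 1 + 0.5·t(square E) + 0.25·t(square D)
Solving: t(square E) = 3.4783, t(square D) = 3.6522.
Expected turns from square D to square C: 3.6522.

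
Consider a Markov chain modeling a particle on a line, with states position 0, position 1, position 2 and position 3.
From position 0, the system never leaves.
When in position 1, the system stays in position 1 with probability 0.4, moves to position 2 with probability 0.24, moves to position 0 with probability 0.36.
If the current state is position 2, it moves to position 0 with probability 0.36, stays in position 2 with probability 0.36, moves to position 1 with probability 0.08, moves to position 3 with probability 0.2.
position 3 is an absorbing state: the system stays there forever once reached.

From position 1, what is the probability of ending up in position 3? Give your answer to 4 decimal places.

Let h(s) be the probability of absorption at position 3 starting from transient state s. Then h(position 3) = 1 and h(position 0) = 0. By first-step analysis:
h(position 1) = 0.36·0 + 0.4·h(position 1) + 0.24·h(position 2)
h(position 2) = 0.36·0 + 0.08·h(position 1) + 0.36·h(position 2) + 0.2·1
Solving: h(position 1) = 0.1316, h(position 2) = 0.3289.
Starting from position 1, the probability is 0.1316.

0.1316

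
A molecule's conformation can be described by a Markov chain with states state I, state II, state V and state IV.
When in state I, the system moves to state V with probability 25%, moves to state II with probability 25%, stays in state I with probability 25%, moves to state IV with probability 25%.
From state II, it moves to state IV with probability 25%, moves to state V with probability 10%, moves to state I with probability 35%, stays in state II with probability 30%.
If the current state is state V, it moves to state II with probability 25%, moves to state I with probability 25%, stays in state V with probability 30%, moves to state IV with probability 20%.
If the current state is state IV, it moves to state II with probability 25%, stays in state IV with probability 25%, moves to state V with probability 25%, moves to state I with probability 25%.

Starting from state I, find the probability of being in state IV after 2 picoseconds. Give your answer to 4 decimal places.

0.2375

Propagate the distribution vector 2 picoseconds from state I.
After 0 picoseconds: (1.0000, 0.0000, 0.0000, 0.0000)
After 1 picosecond: (0.2500, 0.2500, 0.2500, 0.2500)
After 2 picoseconds: (0.2750, 0.2625, 0.2250, 0.2375)
P(in state IV after 2 picoseconds) = 0.2375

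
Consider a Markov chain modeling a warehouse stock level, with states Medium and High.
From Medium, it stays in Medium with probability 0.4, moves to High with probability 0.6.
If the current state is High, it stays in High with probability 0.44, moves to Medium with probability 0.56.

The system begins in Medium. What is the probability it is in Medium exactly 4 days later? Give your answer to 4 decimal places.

0.4831

Propagate the distribution vector 4 days from Medium.
After 0 days: (1.0000, 0.0000)
After 1 day: (0.4000, 0.6000)
After 2 days: (0.4960, 0.5040)
After 3 days: (0.4806, 0.5194)
After 4 days: (0.4831, 0.5169)
P(in Medium after 4 days) = 0.4831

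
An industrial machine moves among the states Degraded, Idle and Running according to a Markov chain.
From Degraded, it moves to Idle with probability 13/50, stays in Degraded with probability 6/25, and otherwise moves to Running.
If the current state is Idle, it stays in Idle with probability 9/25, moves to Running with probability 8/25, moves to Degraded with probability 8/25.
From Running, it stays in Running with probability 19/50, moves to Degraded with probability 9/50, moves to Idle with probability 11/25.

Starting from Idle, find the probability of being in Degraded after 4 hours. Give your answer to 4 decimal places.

Propagate the distribution vector 4 hours from Idle.
After 0 hours: (0.0000, 1.0000, 0.0000)
After 1 hour: (0.3200, 0.3600, 0.3200)
After 2 hours: (0.2496, 0.3536, 0.3968)
After 3 hours: (0.2445, 0.3668, 0.3887)
After 4 hours: (0.2460, 0.3667, 0.3873)
P(in Degraded after 4 hours) = 0.2460

0.2460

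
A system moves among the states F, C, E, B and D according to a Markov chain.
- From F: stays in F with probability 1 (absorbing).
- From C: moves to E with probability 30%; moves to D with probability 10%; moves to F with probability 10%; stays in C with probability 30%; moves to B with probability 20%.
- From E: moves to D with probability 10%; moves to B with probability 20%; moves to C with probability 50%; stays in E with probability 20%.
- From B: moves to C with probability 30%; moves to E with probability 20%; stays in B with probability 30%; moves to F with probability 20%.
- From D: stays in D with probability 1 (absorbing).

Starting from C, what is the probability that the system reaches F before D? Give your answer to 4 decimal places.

Let h(s) be the probability of absorption at F starting from transient state s. Then h(F) = 1 and h(D) = 0. By first-step analysis:
h(C) = 0.1·1 + 0.3·h(C) + 0.3·h(E) + 0.2·h(B) + 0.1·0
h(E) = 0.5·h(C) + 0.2·h(E) + 0.2·h(B) + 0.1·0
h(B) = 0.2·1 + 0.3·h(C) + 0.2·h(E) + 0.3·h(B)
Solving: h(C) = 0.5549, h(E) = 0.5145, h(B) = 0.6705.
Starting from C, the probability is 0.5549.

0.5549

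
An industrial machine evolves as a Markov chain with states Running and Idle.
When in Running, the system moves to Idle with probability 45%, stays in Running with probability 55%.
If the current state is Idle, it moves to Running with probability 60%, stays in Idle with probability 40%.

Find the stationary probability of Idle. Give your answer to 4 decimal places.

Let the stationary distribution be π with π = πP and π_1 + π_2 = 1.
π_1 = 0.55·π_1 + 0.6·π_2
Solving with the normalization constraint gives π = (0.5714, 0.4286).
So the stationary probability of Idle is 0.4286.

0.4286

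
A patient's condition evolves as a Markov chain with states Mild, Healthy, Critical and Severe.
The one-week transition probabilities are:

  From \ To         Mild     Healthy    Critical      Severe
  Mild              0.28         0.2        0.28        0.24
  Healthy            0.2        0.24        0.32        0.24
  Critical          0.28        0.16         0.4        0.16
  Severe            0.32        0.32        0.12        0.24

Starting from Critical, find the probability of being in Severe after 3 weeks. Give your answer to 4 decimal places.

0.2153

Propagate the distribution vector 3 weeks from Critical.
After 0 weeks: (0.0000, 0.0000, 1.0000, 0.0000)
After 1 week: (0.2800, 0.1600, 0.4000, 0.1600)
After 2 weeks: (0.2736, 0.2096, 0.3088, 0.2080)
After 3 weeks: (0.2716, 0.2210, 0.2922, 0.2153)
P(in Severe after 3 weeks) = 0.2153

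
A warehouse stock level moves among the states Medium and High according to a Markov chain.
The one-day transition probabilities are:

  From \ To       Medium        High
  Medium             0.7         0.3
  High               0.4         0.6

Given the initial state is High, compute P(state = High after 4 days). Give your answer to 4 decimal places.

Propagate the distribution vector 4 days from High.
After 0 days: (0.0000, 1.0000)
After 1 day: (0.4000, 0.6000)
After 2 days: (0.5200, 0.4800)
After 3 days: (0.5560, 0.4440)
After 4 days: (0.5668, 0.4332)
P(in High after 4 days) = 0.4332

0.4332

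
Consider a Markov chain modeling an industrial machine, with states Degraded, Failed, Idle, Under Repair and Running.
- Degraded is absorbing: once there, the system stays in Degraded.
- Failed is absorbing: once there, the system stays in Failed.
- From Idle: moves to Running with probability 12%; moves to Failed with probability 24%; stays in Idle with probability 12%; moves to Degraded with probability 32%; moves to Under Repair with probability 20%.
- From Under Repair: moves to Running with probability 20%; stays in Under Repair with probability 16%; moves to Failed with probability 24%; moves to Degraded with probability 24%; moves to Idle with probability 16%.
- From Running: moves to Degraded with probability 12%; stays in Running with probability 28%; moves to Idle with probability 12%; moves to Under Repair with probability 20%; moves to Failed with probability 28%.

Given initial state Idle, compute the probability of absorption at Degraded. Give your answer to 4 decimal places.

Let h(s) be the probability of absorption at Degraded starting from transient state s. Then h(Degraded) = 1 and h(Failed) = 0. By first-step analysis:
h(Idle) = 0.32·1 + 0.24·0 + 0.12·h(Idle) + 0.2·h(Under Repair) + 0.12·h(Running)
h(Under Repair) = 0.24·1 + 0.24·0 + 0.16·h(Idle) + 0.16·h(Under Repair) + 0.2·h(Running)
h(Running) = 0.12·1 + 0.28·0 + 0.12·h(Idle) + 0.2·h(Under Repair) + 0.28·h(Running)
Solving: h(Idle) = 0.5250, h(Under Repair) = 0.4778, h(Running) = 0.3869.
Starting from Idle, the probability is 0.5250.

0.5250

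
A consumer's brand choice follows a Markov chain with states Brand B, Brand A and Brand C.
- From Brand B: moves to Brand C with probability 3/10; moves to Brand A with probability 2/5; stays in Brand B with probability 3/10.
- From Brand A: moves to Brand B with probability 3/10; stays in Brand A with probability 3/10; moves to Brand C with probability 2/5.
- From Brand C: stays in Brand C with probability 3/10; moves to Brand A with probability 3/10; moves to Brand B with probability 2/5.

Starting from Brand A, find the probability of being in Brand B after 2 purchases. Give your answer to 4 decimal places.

Sum over the intermediate state after 1 purchase:
P = P(Brand A→Brand B)·P(Brand B→Brand B) + P(Brand A→Brand A)·P(Brand A→Brand B) + P(Brand A→Brand C)·P(Brand C→Brand B)
  = 0.3×0.3 + 0.3×0.3 + 0.4×0.4
  = 0.0900 + 0.0900 + 0.1600 = 0.3400

0.3400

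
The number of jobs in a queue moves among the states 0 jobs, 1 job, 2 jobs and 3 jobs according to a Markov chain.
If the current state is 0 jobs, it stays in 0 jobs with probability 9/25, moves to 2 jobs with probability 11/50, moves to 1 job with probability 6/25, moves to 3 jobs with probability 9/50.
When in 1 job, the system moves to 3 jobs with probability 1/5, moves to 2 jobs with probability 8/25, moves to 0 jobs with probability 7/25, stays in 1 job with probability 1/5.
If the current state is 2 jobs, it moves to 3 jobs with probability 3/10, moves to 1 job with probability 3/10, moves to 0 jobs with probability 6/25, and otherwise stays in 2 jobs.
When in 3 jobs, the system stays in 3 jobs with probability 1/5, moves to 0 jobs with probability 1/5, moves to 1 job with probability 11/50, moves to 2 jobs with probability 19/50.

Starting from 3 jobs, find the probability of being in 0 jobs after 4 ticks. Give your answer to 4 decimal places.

Propagate the distribution vector 4 ticks from 3 jobs.
After 0 ticks: (0.0000, 0.0000, 0.0000, 1.0000)
After 1 tick: (0.2000, 0.2200, 0.3800, 0.2000)
After 2 ticks: (0.2648, 0.2500, 0.2512, 0.2340)
After 3 ticks: (0.2724, 0.2404, 0.2674, 0.2198)
After 4 ticks: (0.2735, 0.2420, 0.2632, 0.2213)
P(in 0 jobs after 4 ticks) = 0.2735

0.2735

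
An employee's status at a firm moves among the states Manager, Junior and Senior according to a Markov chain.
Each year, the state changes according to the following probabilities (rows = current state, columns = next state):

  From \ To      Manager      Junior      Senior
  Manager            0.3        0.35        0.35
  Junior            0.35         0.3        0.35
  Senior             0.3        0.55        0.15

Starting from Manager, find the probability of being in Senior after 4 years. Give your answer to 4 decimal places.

0.2912

Propagate the distribution vector 4 years from Manager.
After 0 years: (1.0000, 0.0000, 0.0000)
After 1 year: (0.3000, 0.3500, 0.3500)
After 2 years: (0.3175, 0.4025, 0.2800)
After 3 years: (0.3201, 0.3859, 0.2940)
After 4 years: (0.3193, 0.3895, 0.2912)
P(in Senior after 4 years) = 0.2912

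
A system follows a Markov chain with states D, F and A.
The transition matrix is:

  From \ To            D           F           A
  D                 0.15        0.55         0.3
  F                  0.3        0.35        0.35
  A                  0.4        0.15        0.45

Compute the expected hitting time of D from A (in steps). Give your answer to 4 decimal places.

2.6230

Let t(s) be the expected number of steps to first reach D from state s, with t(D) = 0. Conditioning on the first step:
t(F) = 1 + 0.35·t(F) + 0.35·t(A)
t(A) = 1 + 0.15·t(F) + 0.45·t(A)
Solving: t(F) = 2.9508, t(A) = 2.6230.
Expected steps from A to D: 2.6230.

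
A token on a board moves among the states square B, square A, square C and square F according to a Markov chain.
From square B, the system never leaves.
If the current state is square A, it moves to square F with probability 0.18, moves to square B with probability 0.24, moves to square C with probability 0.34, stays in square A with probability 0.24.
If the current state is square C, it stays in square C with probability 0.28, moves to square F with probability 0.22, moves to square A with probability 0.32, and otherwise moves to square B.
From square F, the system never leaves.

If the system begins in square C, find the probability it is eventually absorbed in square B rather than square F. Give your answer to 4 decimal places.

Let h(s) be the probability of absorption at square B starting from transient state s. Then h(square B) = 1 and h(square F) = 0. By first-step analysis:
h(square A) = 0.24·1 + 0.24·h(square A) + 0.34·h(square C) + 0.18·0
h(square C) = 0.18·1 + 0.32·h(square A) + 0.28·h(square C) + 0.22·0
Solving: h(square A) = 0.5338, h(square C) = 0.4872.
Starting from square C, the probability is 0.4872.

0.4872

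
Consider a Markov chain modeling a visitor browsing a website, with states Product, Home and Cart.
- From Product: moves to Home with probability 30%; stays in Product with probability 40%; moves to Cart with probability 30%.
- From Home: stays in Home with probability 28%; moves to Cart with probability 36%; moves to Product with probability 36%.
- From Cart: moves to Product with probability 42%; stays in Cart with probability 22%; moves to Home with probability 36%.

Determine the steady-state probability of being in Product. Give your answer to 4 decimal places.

0.3934

Let the stationary distribution be π with π = πP and π_1 + π_2 + π_3 = 1.
π_1 = 0.4·π_1 + 0.36·π_2 + 0.42·π_3
π_2 = 0.3·π_1 + 0.28·π_2 + 0.36·π_3
Solving with the normalization constraint gives π = (0.3934, 0.3115, 0.2951).
So the stationary probability of Product is 0.3934.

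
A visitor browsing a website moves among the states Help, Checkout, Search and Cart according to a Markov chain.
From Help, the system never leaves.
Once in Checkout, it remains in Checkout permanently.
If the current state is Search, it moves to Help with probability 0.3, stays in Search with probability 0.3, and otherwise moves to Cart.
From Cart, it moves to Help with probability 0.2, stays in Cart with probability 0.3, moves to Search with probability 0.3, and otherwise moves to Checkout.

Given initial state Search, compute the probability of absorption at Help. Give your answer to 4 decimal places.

Let h(s) be the probability of absorption at Help starting from transient state s. Then h(Help) = 1 and h(Checkout) = 0. By first-step analysis:
h(Search) = 0.3·1 + 0.3·h(Search) + 0.4·h(Cart)
h(Cart) = 0.2·1 + 0.2·0 + 0.3·h(Search) + 0.3·h(Cart)
Solving: h(Search) = 0.7838, h(Cart) = 0.6216.
Starting from Search, the probability is 0.7838.

0.7838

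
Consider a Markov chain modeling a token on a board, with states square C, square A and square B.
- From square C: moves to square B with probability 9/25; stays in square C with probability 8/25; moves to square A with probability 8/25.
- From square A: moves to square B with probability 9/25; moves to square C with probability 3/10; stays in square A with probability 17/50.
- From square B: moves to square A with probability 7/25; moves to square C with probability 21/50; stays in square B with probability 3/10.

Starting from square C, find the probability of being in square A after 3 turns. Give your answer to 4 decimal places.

Propagate the distribution vector 3 turns from square C.
After 0 turns: (1.0000, 0.0000, 0.0000)
After 1 turn: (0.3200, 0.3200, 0.3600)
After 2 turns: (0.3496, 0.3120, 0.3384)
After 3 turns: (0.3476, 0.3127, 0.3397)
P(in square A after 3 turns) = 0.3127

0.3127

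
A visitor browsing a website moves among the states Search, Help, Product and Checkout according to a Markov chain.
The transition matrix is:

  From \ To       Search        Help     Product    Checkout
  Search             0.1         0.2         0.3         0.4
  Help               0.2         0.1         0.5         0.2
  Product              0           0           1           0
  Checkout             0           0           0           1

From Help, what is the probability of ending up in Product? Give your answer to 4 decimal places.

0.6623

Let h(s) be the probability of absorption at Product starting from transient state s. Then h(Product) = 1 and h(Checkout) = 0. By first-step analysis:
h(Search) = 0.1·h(Search) + 0.2·h(Help) + 0.3·1 + 0.4·0
h(Help) = 0.2·h(Search) + 0.1·h(Help) + 0.5·1 + 0.2·0
Solving: h(Search) = 0.4805, h(Help) = 0.6623.
Starting from Help, the probability is 0.6623.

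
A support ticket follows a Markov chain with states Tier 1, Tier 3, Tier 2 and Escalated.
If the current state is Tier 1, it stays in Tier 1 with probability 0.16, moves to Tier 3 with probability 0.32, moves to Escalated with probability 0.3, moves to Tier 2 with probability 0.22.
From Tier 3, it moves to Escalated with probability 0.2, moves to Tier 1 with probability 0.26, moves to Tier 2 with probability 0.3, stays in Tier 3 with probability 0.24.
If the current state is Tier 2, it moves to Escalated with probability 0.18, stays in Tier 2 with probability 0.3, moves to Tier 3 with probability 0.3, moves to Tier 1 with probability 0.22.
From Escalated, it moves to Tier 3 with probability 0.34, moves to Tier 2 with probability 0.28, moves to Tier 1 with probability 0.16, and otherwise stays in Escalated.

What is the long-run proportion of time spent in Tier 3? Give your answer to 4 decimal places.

0.2952

Let the stationary distribution be π with π = πP and π_1 + π_2 + π_3 + π_4 = 1.
π_1 = 0.16·π_1 + 0.26·π_2 + 0.22·π_3 + 0.16·π_4
π_2 = 0.32·π_1 + 0.24·π_2 + 0.3·π_3 + 0.34·π_4
π_3 = 0.22·π_1 + 0.3·π_2 + 0.3·π_3 + 0.28·π_4
Solving with the normalization constraint gives π = (0.2063, 0.2952, 0.2791, 0.2194).
So the stationary probability of Tier 3 is 0.2952.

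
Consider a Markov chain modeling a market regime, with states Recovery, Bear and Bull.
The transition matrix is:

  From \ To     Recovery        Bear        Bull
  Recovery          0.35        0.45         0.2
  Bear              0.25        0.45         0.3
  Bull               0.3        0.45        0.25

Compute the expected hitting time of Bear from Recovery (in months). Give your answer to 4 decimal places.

Let t(s) be the expected number of months to first reach Bear from state s, with t(Bear) = 0. Conditioning on the first month:
t(Recovery) = 1 + 0.35·t(Recovery) + 0.2·t(Bull)
t(Bull) = 1 + 0.3·t(Recovery) + 0.25·t(Bull)
Solving: t(Recovery) = 2.2222, t(Bull) = 2.2222.
Expected months from Recovery to Bear: 2.2222.

2.2222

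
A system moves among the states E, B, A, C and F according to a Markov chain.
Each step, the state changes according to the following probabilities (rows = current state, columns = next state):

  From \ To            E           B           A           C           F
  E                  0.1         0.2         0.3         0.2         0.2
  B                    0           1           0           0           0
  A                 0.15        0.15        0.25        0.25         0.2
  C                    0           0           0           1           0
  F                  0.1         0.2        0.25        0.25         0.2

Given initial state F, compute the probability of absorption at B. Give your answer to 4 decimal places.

0.4338

Let h(s) be the probability of absorption at B starting from transient state s. Then h(B) = 1 and h(C) = 0. By first-step analysis:
h(E) = 0.1·h(E) + 0.2·1 + 0.3·h(A) + 0.2·0 + 0.2·h(F)
h(A) = 0.15·h(E) + 0.15·1 + 0.25·h(A) + 0.25·0 + 0.2·h(F)
h(F) = 0.1·h(E) + 0.2·1 + 0.25·h(A) + 0.25·0 + 0.2·h(F)
Solving: h(E) = 0.4541, h(A) = 0.4065, h(F) = 0.4338.
Starting from F, the probability is 0.4338.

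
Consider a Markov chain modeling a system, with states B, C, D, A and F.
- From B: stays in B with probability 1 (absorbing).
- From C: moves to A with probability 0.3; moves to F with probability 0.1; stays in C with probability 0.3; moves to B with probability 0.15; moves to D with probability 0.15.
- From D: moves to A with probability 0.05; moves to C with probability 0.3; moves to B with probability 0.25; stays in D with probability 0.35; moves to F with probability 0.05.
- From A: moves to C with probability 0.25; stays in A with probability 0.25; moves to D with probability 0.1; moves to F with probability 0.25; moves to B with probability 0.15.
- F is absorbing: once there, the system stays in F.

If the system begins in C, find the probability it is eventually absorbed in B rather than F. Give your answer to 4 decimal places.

0.5662

Let h(s) be the probability of absorption at B starting from transient state s. Then h(B) = 1 and h(F) = 0. By first-step analysis:
h(C) = 0.15·1 + 0.3·h(C) + 0.15·h(D) + 0.3·h(A) + 0.1·0
h(D) = 0.25·1 + 0.3·h(C) + 0.35·h(D) + 0.05·h(A) + 0.05·0
h(A) = 0.15·1 + 0.25·h(C) + 0.1·h(D) + 0.25·h(A) + 0.25·0
Solving: h(C) = 0.5662, h(D) = 0.6829, h(A) = 0.4798.
Starting from C, the probability is 0.5662.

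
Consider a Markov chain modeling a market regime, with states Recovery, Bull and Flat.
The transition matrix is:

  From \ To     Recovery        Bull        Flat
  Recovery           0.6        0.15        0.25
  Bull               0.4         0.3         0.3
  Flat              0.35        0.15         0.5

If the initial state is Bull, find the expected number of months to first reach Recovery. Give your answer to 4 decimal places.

2.6230

Let t(s) be the expected number of months to first reach Recovery from state s, with t(Recovery) = 0. Conditioning on the first month:
t(Bull) = 1 + 0.3·t(Bull) + 0.3·t(Flat)
t(Flat) = 1 + 0.15·t(Bull) + 0.5·t(Flat)
Solving: t(Bull) = 2.6230, t(Flat) = 2.7869.
Expected months from Bull to Recovery: 2.6230.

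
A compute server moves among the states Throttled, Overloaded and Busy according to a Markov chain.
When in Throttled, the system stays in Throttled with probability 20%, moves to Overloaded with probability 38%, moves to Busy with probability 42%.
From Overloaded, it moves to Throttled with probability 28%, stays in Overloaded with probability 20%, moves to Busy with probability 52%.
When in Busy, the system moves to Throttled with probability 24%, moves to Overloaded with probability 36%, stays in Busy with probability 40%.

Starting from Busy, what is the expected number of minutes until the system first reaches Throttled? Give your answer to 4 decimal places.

Let t(s) be the expected number of minutes to first reach Throttled from state s, with t(Throttled) = 0. Conditioning on the first minute:
t(Overloaded) = 1 + 0.2·t(Overloaded) + 0.52·t(Busy)
t(Busy) = 1 + 0.36·t(Overloaded) + 0.4·t(Busy)
Solving: t(Overloaded) = 3.8251, t(Busy) = 3.9617.
Expected minutes from Busy to Throttled: 3.9617.

3.9617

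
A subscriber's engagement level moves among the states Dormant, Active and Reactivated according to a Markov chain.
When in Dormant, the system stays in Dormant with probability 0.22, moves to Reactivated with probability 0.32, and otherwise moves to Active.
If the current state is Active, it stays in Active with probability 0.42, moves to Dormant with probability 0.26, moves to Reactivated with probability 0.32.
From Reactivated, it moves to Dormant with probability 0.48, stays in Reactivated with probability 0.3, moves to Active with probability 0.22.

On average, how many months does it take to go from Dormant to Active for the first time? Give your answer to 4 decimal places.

Let t(s) be the expected number of months to first reach Active from state s, with t(Active) = 0. Conditioning on the first month:
t(Dormant) = 1 + 0.22·t(Dormant) + 0.32·t(Reactivated)
t(Reactivated) = 1 + 0.48·t(Dormant) + 0.3·t(Reactivated)
Solving: t(Dormant) = 2.5994, t(Reactivated) = 3.2110.
Expected months from Dormant to Active: 2.5994.

2.5994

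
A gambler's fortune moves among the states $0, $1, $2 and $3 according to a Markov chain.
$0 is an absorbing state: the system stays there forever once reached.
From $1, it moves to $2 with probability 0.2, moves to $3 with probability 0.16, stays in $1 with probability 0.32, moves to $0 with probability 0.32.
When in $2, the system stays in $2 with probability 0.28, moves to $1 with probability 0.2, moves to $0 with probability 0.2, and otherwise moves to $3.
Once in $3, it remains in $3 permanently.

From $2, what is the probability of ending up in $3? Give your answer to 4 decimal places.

Let h(s) be the probability of absorption at $3 starting from transient state s. Then h($3) = 1 and h($0) = 0. By first-step analysis:
h($1) = 0.32·0 + 0.32·h($1) + 0.2·h($2) + 0.16·1
h($2) = 0.2·0 + 0.2·h($1) + 0.28·h($2) + 0.32·1
Solving: h($1) = 0.3986, h($2) = 0.5552.
Starting from $2, the probability is 0.5552.

0.5552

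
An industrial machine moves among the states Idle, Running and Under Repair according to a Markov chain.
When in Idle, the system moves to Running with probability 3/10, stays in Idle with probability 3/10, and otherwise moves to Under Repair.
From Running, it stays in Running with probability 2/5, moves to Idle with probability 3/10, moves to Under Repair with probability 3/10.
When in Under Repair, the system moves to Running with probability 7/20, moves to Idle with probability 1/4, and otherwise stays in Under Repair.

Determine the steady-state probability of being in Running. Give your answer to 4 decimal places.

0.3536

Let the stationary distribution be π with π = πP and π_1 + π_2 + π_3 = 1.
π_1 = 0.3·π_1 + 0.3·π_2 + 0.25·π_3
π_2 = 0.3·π_1 + 0.4·π_2 + 0.35·π_3
Solving with the normalization constraint gives π = (0.2818, 0.3536, 0.3646).
So the stationary probability of Running is 0.3536.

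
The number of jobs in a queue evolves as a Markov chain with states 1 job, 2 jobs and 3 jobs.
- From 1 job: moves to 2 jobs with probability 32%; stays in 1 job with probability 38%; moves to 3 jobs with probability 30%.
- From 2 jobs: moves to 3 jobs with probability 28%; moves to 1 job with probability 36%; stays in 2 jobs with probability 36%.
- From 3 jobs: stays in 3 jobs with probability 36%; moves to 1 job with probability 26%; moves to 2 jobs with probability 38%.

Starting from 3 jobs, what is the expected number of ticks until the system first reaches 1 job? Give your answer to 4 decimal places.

3.3641

Let t(s) be the expected number of ticks to first reach 1 job from state s, with t(1 job) = 0. Conditioning on the first tick:
t(2 jobs) = 1 + 0.36·t(2 jobs) + 0.28·t(3 jobs)
t(3 jobs) = 1 + 0.38·t(2 jobs) + 0.36·t(3 jobs)
Solving: t(2 jobs) = 3.0343, t(3 jobs) = 3.3641.
Expected ticks from 3 jobs to 1 job: 3.3641.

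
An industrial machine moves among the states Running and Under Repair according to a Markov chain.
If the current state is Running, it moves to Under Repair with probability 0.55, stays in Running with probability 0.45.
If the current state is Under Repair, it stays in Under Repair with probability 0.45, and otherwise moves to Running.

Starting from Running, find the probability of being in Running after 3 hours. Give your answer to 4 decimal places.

Propagate the distribution vector 3 hours from Running.
After 0 hours: (1.0000, 0.0000)
After 1 hour: (0.4500, 0.5500)
After 2 hours: (0.5050, 0.4950)
After 3 hours: (0.4995, 0.5005)
P(in Running after 3 hours) = 0.4995

0.4995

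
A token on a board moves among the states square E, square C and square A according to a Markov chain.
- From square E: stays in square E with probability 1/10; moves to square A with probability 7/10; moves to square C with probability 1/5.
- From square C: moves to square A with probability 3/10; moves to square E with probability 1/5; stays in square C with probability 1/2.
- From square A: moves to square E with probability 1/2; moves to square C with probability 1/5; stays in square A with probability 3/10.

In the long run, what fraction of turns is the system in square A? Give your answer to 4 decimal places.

0.4184

Let the stationary distribution be π with π = πP and π_1 + π_2 + π_3 = 1.
π_1 = 0.1·π_1 + 0.2·π_2 + 0.5·π_3
π_2 = 0.2·π_1 + 0.5·π_2 + 0.2·π_3
Solving with the normalization constraint gives π = (0.2959, 0.2857, 0.4184).
So the stationary probability of square A is 0.4184.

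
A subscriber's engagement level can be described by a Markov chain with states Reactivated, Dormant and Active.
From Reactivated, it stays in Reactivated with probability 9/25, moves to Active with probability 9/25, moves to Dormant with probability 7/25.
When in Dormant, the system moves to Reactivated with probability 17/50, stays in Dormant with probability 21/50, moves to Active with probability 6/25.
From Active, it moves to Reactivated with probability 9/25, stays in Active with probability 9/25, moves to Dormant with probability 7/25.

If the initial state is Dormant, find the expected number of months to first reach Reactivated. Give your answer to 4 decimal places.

Let t(s) be the expected number of months to first reach Reactivated from state s, with t(Reactivated) = 0. Conditioning on the first month:
t(Dormant) = 1 + 0.42·t(Dormant) + 0.24·t(Active)
t(Active) = 1 + 0.28·t(Dormant) + 0.36·t(Active)
Solving: t(Dormant) = 2.8947, t(Active) = 2.8289.
Expected months from Dormant to Reactivated: 2.8947.

2.8947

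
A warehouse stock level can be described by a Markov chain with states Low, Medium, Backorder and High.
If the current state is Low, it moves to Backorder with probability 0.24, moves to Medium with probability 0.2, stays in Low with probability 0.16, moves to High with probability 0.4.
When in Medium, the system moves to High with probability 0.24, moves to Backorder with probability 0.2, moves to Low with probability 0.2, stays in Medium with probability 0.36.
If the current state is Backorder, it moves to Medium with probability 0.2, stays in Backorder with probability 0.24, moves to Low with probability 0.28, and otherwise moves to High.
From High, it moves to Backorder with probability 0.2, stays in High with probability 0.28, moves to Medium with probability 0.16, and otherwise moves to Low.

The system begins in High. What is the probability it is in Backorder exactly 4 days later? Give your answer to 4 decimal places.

0.2191

Propagate the distribution vector 4 days from High.
After 0 days: (0.0000, 0.0000, 0.0000, 1.0000)
After 1 day: (0.3600, 0.1600, 0.2000, 0.2800)
After 2 days: (0.2464, 0.2144, 0.2224, 0.3168)
After 3 days: (0.2586, 0.2216, 0.2188, 0.3010)
After 4 days: (0.2553, 0.2234, 0.2191, 0.3022)
P(in Backorder after 4 days) = 0.2191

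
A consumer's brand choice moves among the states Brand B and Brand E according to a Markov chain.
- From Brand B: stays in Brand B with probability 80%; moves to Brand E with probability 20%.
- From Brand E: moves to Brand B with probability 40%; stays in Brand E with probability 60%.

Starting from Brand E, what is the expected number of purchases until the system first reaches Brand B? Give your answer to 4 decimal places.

2.5000

Let t(s) be the expected number of purchases to first reach Brand B from state s, with t(Brand B) = 0. Conditioning on the first purchase:
t(Brand E) = 1 + 0.6·t(Brand E)
Solving: t(Brand E) = 2.5000.
Expected purchases from Brand E to Brand B: 2.5000.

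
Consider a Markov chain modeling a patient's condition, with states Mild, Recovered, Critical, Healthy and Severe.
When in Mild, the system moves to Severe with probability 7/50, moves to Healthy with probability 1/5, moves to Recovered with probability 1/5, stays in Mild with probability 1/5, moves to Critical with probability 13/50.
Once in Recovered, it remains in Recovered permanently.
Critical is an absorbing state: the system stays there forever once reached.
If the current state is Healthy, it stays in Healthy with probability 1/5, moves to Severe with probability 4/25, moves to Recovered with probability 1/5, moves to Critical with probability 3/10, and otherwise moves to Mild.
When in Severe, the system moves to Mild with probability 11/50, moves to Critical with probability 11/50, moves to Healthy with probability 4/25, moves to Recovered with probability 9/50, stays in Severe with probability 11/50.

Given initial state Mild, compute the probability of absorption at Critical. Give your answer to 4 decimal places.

0.5705

Let h(s) be the probability of absorption at Critical starting from transient state s. Then h(Critical) = 1 and h(Recovered) = 0. By first-step analysis:
h(Mild) = 0.2·h(Mild) + 0.2·0 + 0.26·1 + 0.2·h(Healthy) + 0.14·h(Severe)
h(Healthy) = 0.14·h(Mild) + 0.2·0 + 0.3·1 + 0.2·h(Healthy) + 0.16·h(Severe)
h(Severe) = 0.22·h(Mild) + 0.18·0 + 0.22·1 + 0.16·h(Healthy) + 0.22·h(Severe)
Solving: h(Mild) = 0.5705, h(Healthy) = 0.5875, h(Severe) = 0.5635.
Starting from Mild, the probability is 0.5705.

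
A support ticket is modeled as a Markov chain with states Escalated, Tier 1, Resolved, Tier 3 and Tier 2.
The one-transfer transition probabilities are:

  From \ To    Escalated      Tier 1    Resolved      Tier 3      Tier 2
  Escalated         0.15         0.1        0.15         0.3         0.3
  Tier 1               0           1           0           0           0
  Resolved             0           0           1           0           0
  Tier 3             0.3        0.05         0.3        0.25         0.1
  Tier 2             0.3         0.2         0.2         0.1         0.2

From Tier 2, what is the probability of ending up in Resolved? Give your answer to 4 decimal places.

0.5821

Let h(s) be the probability of absorption at Resolved starting from transient state s. Then h(Resolved) = 1 and h(Tier 1) = 0. By first-step analysis:
h(Escalated) = 0.15·h(Escalated) + 0.1·0 + 0.15·1 + 0.3·h(Tier 3) + 0.3·h(Tier 2)
h(Tier 3) = 0.3·h(Escalated) + 0.05·0 + 0.3·1 + 0.25·h(Tier 3) + 0.1·h(Tier 2)
h(Tier 2) = 0.3·h(Escalated) + 0.2·0 + 0.2·1 + 0.1·h(Tier 3) + 0.2·h(Tier 2)
Solving: h(Escalated) = 0.6410, h(Tier 3) = 0.7340, h(Tier 2) = 0.5821.
Starting from Tier 2, the probability is 0.5821.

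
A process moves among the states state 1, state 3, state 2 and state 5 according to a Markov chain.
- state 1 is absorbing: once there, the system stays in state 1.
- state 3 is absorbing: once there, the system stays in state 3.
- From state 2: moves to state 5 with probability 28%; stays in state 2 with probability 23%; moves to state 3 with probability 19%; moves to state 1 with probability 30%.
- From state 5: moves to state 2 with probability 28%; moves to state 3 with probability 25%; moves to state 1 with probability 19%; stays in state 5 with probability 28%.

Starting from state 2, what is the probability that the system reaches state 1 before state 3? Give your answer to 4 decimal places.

Let h(s) be the probability of absorption at state 1 starting from transient state s. Then h(state 1) = 1 and h(state 3) = 0. By first-step analysis:
h(state 2) = 0.3·1 + 0.19·0 + 0.23·h(state 2) + 0.28·h(state 5)
h(state 5) = 0.19·1 + 0.25·0 + 0.28·h(state 2) + 0.28·h(state 5)
Solving: h(state 2) = 0.5655, h(state 5) = 0.4838.
Starting from state 2, the probability is 0.5655.

0.5655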